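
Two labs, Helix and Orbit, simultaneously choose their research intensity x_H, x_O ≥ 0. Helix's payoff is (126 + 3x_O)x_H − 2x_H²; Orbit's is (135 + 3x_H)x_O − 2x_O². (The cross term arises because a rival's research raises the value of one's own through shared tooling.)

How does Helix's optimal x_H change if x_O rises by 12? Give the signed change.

9

Expanding Helix's payoff: 126x_H + 3x_Ox_H − 2x_H².
∂π/∂x_H = 126 + 3x_O − 4x_H = 0, so x_H = 31.5 + 0.75x_O.
The reaction-function slope is 0.75, so a 12-unit rise in x_O moves x_H by 0.75 × 12 = 9. Helix's best response rises — the actions are strategic complements.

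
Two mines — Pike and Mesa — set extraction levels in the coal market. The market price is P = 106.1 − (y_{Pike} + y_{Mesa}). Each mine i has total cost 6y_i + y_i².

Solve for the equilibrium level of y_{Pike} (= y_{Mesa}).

20.02

Mine Pike's profit: π = y_{Pike}(106.1 − (y_{Pike} + y_{Mesa})) − 6y_{Pike} − y_{Pike}².
∂π/∂y_{Pike} = 100.1 − 4y_{Pike} − y_{Mesa} = 0, so y_{Pike} = 25.025 − 0.25y_{Mesa}.
The game is symmetric, so in equilibrium y_{Mesa} = y_{Pike}: the reaction function gives 1.25y_{Pike} = 25.025, hence y_{Pike} = 20.02.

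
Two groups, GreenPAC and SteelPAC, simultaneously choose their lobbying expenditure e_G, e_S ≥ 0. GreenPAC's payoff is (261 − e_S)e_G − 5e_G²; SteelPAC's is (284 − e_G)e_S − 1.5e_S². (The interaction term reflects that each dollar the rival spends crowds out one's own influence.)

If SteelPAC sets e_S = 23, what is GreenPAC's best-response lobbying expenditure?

23.8

Expanding GreenPAC's payoff: 261e_G − e_Se_G − 5e_G².
∂π/∂e_G = 261 − e_S − 10e_G = 0, so e_G = 26.1 − 0.1e_S.
At e_S = 23: e_G = 26.1 − 0.1·23 = 23.8.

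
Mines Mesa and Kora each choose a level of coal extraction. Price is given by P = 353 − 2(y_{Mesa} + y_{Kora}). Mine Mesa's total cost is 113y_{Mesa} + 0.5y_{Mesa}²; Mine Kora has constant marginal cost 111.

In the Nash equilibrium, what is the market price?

202.25

Mine Mesa's profit: π = y_{Mesa}(353 − 2(y_{Mesa} + y_{Kora})) − 113y_{Mesa} − 0.5y_{Mesa}².
∂π/∂y_{Mesa} = 240 − 5y_{Mesa} − 2y_{Kora} = 0, so y_{Mesa} = 48 − 0.4y_{Kora}.
For Kora: ∂π/∂y_{Kora} = 242 − 4y_{Kora} − 2y_{Mesa} = 0 ⇒ y_{Kora} = 60.5 − 0.5y_{Mesa}.
Solving the two reaction functions simultaneously: (1 − (−0.4)(−0.5))y_{Mesa} = 48 − 0.4·60.5, so 0.8y_{Mesa} = 23.8 and y_{Mesa} = 29.75.
Then y_{Kora} = 60.5 − 0.5·29.75 = 45.625.
Equilibrium price: P = 353 − 2·75.375 = 202.25.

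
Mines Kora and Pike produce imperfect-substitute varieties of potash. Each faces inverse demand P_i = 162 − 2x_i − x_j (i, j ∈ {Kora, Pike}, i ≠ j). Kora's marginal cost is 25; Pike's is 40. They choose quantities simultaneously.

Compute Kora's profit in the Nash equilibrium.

1613.12

Mine Kora's profit: π = x_{Kora}(162 − 2x_{Kora} − x_{Pike}) − 25x_{Kora}.
∂π/∂x_{Kora} = 137 − 4x_{Kora} − x_{Pike} = 0 ⇒ x_{Kora} = 34.25 − 0.25x_{Pike}.
Similarly x_{Pike} = 30.5 − 0.25x_{Kora}.
Substituting the second reaction function into the first: x_{Kora} = 34.25 − 0.25(30.5 − 0.25x_{Kora}), which gives 0.9375x_{Kora} = 26.625 ⇒ x_{Kora} = 28.4.
Then x_{Pike} = 30.5 − 0.25·28.4 = 23.4.
P_{Kora} = 162 − 2·28.4 − 23.4 = 81.8.
Profit = (81.8 − 25)·28.4 = 1613.12.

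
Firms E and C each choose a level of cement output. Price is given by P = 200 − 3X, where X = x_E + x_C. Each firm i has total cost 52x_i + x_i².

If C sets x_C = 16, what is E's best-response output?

12.5

Firm E's profit: π = x_E(200 − 3(x_E + x_C)) − 52x_E − x_E².
∂π/∂x_E = 148 − 8x_E − 3x_C = 0, so x_E = 18.5 − 0.375x_C.
At x_C = 16: x_E = 18.5 − 0.375·16 = 12.5.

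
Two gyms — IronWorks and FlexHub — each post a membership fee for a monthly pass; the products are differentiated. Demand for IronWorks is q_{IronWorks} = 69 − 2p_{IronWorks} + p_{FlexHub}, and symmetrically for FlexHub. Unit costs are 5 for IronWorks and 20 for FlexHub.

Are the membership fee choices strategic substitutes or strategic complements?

IronWorks's profit: π = (p_{IronWorks} − 5)(69 − 2p_{IronWorks} + p_{FlexHub}).
∂π/∂p_{IronWorks} = 79 − 4p_{IronWorks} + p_{FlexHub} = 0 ⇒ p_{IronWorks} = 19.75 + 0.25p_{FlexHub}.
The best-response slope dp_{IronWorks}/dp_{FlexHub} = 0.25 > 0: the reaction function is upward-sloping, so the choices are strategic complements.

strategic complements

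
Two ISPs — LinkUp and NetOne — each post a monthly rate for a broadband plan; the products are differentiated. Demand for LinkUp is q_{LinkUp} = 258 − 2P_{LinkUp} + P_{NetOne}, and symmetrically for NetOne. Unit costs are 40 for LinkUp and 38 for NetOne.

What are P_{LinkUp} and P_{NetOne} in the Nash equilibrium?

112.4, 111.6

LinkUp's profit: π = (P_{LinkUp} − 40)(258 − 2P_{LinkUp} + P_{NetOne}).
∂π/∂P_{LinkUp} = 338 − 4P_{LinkUp} + P_{NetOne} = 0 ⇒ P_{LinkUp} = 84.5 + 0.25P_{NetOne}.
Similarly P_{NetOne} = 83.5 + 0.25P_{LinkUp}.
Solving the two reaction functions simultaneously: (1 − (0.25)(0.25))P_{LinkUp} = 84.5 + 0.25·83.5, so 0.9375P_{LinkUp} = 105.375 and P_{LinkUp} = 112.4.
Then P_{NetOne} = 83.5 + 0.25·112.4 = 111.6.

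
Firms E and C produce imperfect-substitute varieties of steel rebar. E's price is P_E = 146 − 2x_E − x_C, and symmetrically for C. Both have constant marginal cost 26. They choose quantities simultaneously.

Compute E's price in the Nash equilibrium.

Firm E's profit: π = x_E(146 − 2x_E − x_C) − 26x_E.
∂π/∂x_E = 120 − 4x_E − x_C = 0 ⇒ x_E = 30 − 0.25x_C.
Setting x_E = x_C in the reaction function: x_E = 30 − 0.25x_E, so x_E = 30 / 1.25 = 24.
P_E = 146 − 2·24 − 24 = 74.

74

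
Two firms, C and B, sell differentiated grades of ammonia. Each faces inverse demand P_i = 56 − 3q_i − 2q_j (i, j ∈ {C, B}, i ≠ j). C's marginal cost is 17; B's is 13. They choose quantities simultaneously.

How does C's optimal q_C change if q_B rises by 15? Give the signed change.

Firm C's profit: π = q_C(56 − 3q_C − 2q_B) − 17q_C.
∂π/∂q_C = 39 − 6q_C − 2q_B = 0 ⇒ q_C = 6.5 − (1/3)q_B.
The reaction-function slope is −1/3, so a 15-unit rise in q_B moves q_C by −1/3 × 15 = −5. C's best response falls — the actions are strategic substitutes.

-5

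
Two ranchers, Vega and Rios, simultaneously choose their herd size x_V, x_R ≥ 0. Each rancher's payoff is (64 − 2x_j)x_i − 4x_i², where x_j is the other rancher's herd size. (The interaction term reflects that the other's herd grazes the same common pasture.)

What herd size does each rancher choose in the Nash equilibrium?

Vega's payoff is (64 − 2x_R)x_V − 4x_V².
∂π/∂x_V = 64 − 2x_R − 8x_V = 0, so x_V = 8 − 0.25x_R.
Setting x_V = x_R in the reaction function: x_V = 8 − 0.25x_V, so x_V = 8 / 1.25 = 6.4.

6.4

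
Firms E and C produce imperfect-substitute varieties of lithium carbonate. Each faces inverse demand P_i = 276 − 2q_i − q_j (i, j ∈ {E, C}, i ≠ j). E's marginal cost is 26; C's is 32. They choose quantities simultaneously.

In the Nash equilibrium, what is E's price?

Firm E's profit: π = q_E(276 − 2q_E − q_C) − 26q_E.
∂π/∂q_E = 250 − 4q_E − q_C = 0 ⇒ q_E = 62.5 − 0.25q_C.
Similarly q_C = 61 − 0.25q_E.
Plugging q_C into E's best response: q_E = 62.5 − 0.25(61 − 0.25q_E) ⇒ 0.9375q_E = 47.25, so q_E = 50.4.
Then q_C = 61 − 0.25·50.4 = 48.4.
P_E = 276 − 2·50.4 − 48.4 = 126.8.

126.8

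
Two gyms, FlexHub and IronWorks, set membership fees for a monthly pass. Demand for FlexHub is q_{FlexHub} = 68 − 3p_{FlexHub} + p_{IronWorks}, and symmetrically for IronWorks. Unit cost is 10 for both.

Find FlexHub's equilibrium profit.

FlexHub's profit: π = (p_{FlexHub} − 10)(68 − 3p_{FlexHub} + p_{IronWorks}).
∂π/∂p_{FlexHub} = 98 − 6p_{FlexHub} + p_{IronWorks} = 0 ⇒ p_{FlexHub} = 49/3 + (1/6)p_{IronWorks}.
By symmetry p_{IronWorks} = p_{FlexHub}; substituting into the reaction function, (5/6)p_{FlexHub} = 49/3 and p_{FlexHub} = 19.6.
q_{FlexHub} = 68 − 3·19.6 + 19.6 = 28.8.
Profit = (19.6 − 10)·28.8 = 276.48.

276.48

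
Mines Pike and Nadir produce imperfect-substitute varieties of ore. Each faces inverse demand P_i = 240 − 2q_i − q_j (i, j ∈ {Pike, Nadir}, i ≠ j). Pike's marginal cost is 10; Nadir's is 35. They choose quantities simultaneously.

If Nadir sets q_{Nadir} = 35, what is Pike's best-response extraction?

48.75

Mine Pike's profit: π = q_{Pike}(240 − 2q_{Pike} − q_{Nadir}) − 10q_{Pike}.
∂π/∂q_{Pike} = 230 − 4q_{Pike} − q_{Nadir} = 0 ⇒ q_{Pike} = 57.5 − 0.25q_{Nadir}.
At q_{Nadir} = 35: q_{Pike} = 57.5 − 0.25·35 = 48.75.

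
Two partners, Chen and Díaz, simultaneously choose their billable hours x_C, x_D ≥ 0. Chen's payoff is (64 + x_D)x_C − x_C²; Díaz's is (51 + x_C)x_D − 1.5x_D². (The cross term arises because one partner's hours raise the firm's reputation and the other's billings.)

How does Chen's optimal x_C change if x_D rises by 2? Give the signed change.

Expanding Chen's payoff: 64x_C + x_Dx_C − x_C².
∂π/∂x_C = 64 + x_D − 2x_C = 0, so x_C = 32 + 0.5x_D.
The reaction-function slope is 0.5, so a 2-unit rise in x_D moves x_C by 0.5 × 2 = 1. Chen's best response rises — the actions are strategic complements.

1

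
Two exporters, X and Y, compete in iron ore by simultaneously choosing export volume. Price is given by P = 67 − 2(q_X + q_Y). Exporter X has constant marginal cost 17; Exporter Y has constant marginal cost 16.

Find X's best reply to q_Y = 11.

7

Exporter X's profit: π = q_X(67 − 2(q_X + q_Y)) − 17q_X.
∂π/∂q_X = 50 − 4q_X − 2q_Y = 0, so q_X = 12.5 − 0.5q_Y.
At q_Y = 11: q_X = 12.5 − 0.5·11 = 7.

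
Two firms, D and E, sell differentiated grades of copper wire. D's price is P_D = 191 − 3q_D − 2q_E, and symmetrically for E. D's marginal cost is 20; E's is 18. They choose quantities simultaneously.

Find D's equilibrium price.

Firm D's profit: π = q_D(191 − 3q_D − 2q_E) − 20q_D.
∂π/∂q_D = 171 − 6q_D − 2q_E = 0 ⇒ q_D = 28.5 − (1/3)q_E.
Similarly q_E = 173/6 − (1/3)q_D.
Solving the two reaction functions simultaneously: (1 − (−1/3)(−1/3))q_D = 28.5 − (1/3)·(173/6), so (8/9)q_D = 170/9 and q_D = 21.25.
Then q_E = 173/6 − (1/3)·21.25 = 21.75.
P_D = 191 − 3·21.25 − 2·21.75 = 83.75.

83.75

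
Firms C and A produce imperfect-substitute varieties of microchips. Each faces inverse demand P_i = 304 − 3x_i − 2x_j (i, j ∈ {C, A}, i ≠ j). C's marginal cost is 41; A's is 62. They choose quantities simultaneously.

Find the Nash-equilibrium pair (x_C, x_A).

Firm C's profit: π = x_C(304 − 3x_C − 2x_A) − 41x_C.
∂π/∂x_C = 263 − 6x_C − 2x_A = 0 ⇒ x_C = 263/6 − (1/3)x_A.
Similarly x_A = 121/3 − (1/3)x_C.
Plugging x_A into C's best response: x_C = 263/6 − (1/3)(121/3 − (1/3)x_C) ⇒ (8/9)x_C = 547/18, so x_C = 34.1875.
Then x_A = 121/3 − (1/3)·34.1875 = 28.9375.

34.1875, 28.9375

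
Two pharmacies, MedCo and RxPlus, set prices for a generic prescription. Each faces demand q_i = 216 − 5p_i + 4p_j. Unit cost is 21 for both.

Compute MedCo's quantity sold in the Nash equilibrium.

MedCo's profit: π = (p_{MedCo} − 21)(216 − 5p_{MedCo} + 4p_{RxPlus}).
∂π/∂p_{MedCo} = 321 − 10p_{MedCo} + 4p_{RxPlus} = 0 ⇒ p_{MedCo} = 32.1 + 0.4p_{RxPlus}.
Setting p_{MedCo} = p_{RxPlus} in the reaction function: p_{MedCo} = 32.1 + 0.4p_{MedCo}, so p_{MedCo} = 32.1 / 0.6 = 53.5.
q_{MedCo} = 216 − 5·53.5 + 4·53.5 = 162.5.

162.5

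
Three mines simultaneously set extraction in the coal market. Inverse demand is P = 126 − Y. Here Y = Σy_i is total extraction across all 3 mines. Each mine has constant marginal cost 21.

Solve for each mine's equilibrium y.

A representative mine's profit is π_i = y_i(126 − Y) − 21y_i, with Y = y_i + Σ_{j≠i} y_j.
First-order condition: 105 − 2y_i − Σ_{j≠i} y_j = 0.
With identical mines, set every y_j = y: then 105 − 2y − 2y = 0, i.e. y = 105/4 = 26.25.

26.25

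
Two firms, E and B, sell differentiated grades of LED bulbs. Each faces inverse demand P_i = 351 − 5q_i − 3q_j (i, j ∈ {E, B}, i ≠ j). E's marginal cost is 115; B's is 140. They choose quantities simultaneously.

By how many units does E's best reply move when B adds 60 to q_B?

-18

Firm E's profit: π = q_E(351 − 5q_E − 3q_B) − 115q_E.
∂π/∂q_E = 236 − 10q_E − 3q_B = 0 ⇒ q_E = 23.6 − 0.3q_B.
The reaction-function slope is −0.3, so a 60-unit rise in q_B moves q_E by −0.3 × 60 = −18. E's best response falls — the actions are strategic substitutes.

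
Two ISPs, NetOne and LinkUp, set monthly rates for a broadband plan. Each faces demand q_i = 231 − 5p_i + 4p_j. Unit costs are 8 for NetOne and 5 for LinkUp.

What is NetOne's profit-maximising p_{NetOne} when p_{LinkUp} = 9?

NetOne's profit: π = (p_{NetOne} − 8)(231 − 5p_{NetOne} + 4p_{LinkUp}).
∂π/∂p_{NetOne} = 271 − 10p_{NetOne} + 4p_{LinkUp} = 0 ⇒ p_{NetOne} = 27.1 + 0.4p_{LinkUp}.
At p_{LinkUp} = 9: p_{NetOne} = 27.1 + 0.4·9 = 30.7.

30.7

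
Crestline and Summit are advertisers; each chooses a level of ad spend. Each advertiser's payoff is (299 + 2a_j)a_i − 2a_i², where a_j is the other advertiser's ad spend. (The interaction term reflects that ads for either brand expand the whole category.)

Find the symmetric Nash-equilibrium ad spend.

149.5

Crestline's payoff is (299 + 2a_S)a_C − 2a_C².
∂π/∂a_C = 299 + 2a_S − 4a_C = 0, so a_C = 74.75 + 0.5a_S.
By symmetry a_S = a_C; substituting into the reaction function, 0.5a_C = 74.75 and a_C = 149.5.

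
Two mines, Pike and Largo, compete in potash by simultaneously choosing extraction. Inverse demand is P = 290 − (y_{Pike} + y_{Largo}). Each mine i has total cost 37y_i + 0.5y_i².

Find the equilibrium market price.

Mine Pike's profit: π = y_{Pike}(290 − (y_{Pike} + y_{Largo})) − 37y_{Pike} − 0.5y_{Pike}².
∂π/∂y_{Pike} = 253 − 3y_{Pike} − y_{Largo} = 0, so y_{Pike} = 253/3 − (1/3)y_{Largo}.
Setting y_{Pike} = y_{Largo} in the reaction function: y_{Pike} = 253/3 − (1/3)y_{Pike}, so y_{Pike} = (253/3) / (4/3) = 63.25.
Equilibrium price: P = 290 − 126.5 = 163.5.

163.5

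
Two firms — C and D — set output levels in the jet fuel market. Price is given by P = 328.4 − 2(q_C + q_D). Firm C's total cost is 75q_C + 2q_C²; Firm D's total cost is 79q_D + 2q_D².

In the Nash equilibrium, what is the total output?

50.28

Firm C's profit: π = q_C(328.4 − 2(q_C + q_D)) − 75q_C − 2q_C².
∂π/∂q_C = 253.4 − 8q_C − 2q_D = 0, so q_C = 31.675 − 0.25q_D.
By the same steps for D: q_D = 31.175 − 0.25q_C.
Plugging q_D into C's best response: q_C = 31.675 − 0.25(31.175 − 0.25q_C) ⇒ 0.9375q_C = 3821/160, so q_C = 3821/150.
Then q_D = 31.175 − 0.25·(3821/150) = 3721/150.
Total output: 3821/150 + 3721/150 = 50.28.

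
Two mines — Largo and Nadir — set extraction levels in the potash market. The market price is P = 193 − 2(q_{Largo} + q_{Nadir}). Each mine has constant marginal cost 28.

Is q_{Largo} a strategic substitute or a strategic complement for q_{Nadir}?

Mine Largo's profit: π = q_{Largo}(193 − 2(q_{Largo} + q_{Nadir})) − 28q_{Largo}.
∂π/∂q_{Largo} = 165 − 4q_{Largo} − 2q_{Nadir} = 0, so q_{Largo} = 41.25 − 0.5q_{Nadir}.
The best-response slope dq_{Largo}/dq_{Nadir} = −0.5 < 0: the reaction function is downward-sloping, so the choices are strategic substitutes.

strategic substitutes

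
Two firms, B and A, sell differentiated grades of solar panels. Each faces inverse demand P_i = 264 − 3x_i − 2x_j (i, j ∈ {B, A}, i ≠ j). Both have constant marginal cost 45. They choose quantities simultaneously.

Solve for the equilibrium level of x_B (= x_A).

Firm B's profit: π = x_B(264 − 3x_B − 2x_A) − 45x_B.
∂π/∂x_B = 219 − 6x_B − 2x_A = 0 ⇒ x_B = 36.5 − (1/3)x_A.
Setting x_B = x_A in the reaction function: x_B = 36.5 − (1/3)x_B, so x_B = 36.5 / (4/3) = 27.375.

27.375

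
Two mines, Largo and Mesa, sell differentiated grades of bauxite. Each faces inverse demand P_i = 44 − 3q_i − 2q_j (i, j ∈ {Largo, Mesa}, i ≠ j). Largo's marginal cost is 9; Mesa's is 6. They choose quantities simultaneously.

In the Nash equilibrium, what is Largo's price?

Mine Largo's profit: π = q_{Largo}(44 − 3q_{Largo} − 2q_{Mesa}) − 9q_{Largo}.
∂π/∂q_{Largo} = 35 − 6q_{Largo} − 2q_{Mesa} = 0 ⇒ q_{Largo} = 35/6 − (1/3)q_{Mesa}.
Similarly q_{Mesa} = 19/3 − (1/3)q_{Largo}.
Solving the two reaction functions simultaneously: (1 − (−1/3)(−1/3))q_{Largo} = 35/6 − (1/3)·(19/3), so (8/9)q_{Largo} = 67/18 and q_{Largo} = 4.1875.
Then q_{Mesa} = 19/3 − (1/3)·4.1875 = 4.9375.
P_{Largo} = 44 − 3·4.1875 − 2·4.9375 = 21.5625.

21.5625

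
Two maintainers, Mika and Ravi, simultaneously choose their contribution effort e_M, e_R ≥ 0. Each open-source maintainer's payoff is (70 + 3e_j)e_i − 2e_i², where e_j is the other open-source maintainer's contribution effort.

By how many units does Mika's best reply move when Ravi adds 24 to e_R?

18

Mika's payoff is (70 + 3e_R)e_M − 2e_M².
∂π/∂e_M = 70 + 3e_R − 4e_M = 0, so e_M = 17.5 + 0.75e_R.
The reaction-function slope is 0.75, so a 24-unit rise in e_R moves e_M by 0.75 × 24 = 18. Mika's best response rises — the actions are strategic complements.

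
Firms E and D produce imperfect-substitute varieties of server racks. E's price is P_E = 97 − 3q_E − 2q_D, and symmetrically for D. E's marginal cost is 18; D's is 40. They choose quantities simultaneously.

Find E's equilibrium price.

51.75

Firm E's profit: π = q_E(97 − 3q_E − 2q_D) − 18q_E.
∂π/∂q_E = 79 − 6q_E − 2q_D = 0 ⇒ q_E = 79/6 − (1/3)q_D.
Similarly q_D = 9.5 − (1/3)q_E.
Solving the two reaction functions simultaneously: (1 − (−1/3)(−1/3))q_E = 79/6 − (1/3)·9.5, so (8/9)q_E = 10 and q_E = 11.25.
Then q_D = 9.5 − (1/3)·11.25 = 5.75.
P_E = 97 − 3·11.25 − 2·5.75 = 51.75.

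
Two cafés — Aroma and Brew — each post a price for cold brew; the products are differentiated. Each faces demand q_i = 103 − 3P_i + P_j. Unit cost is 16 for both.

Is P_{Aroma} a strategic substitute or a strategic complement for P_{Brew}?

strategic complements

Aroma's profit: π = (P_{Aroma} − 16)(103 − 3P_{Aroma} + P_{Brew}).
∂π/∂P_{Aroma} = 151 − 6P_{Aroma} + P_{Brew} = 0 ⇒ P_{Aroma} = 151/6 + (1/6)P_{Brew}.
The best-response slope dP_{Aroma}/dP_{Brew} = 1/6 > 0: the reaction function is upward-sloping, so the choices are strategic complements.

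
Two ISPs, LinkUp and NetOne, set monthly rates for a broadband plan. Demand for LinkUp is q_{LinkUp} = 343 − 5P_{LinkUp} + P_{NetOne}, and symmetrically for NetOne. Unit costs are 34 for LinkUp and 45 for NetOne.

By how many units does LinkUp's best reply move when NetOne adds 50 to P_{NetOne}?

LinkUp's profit: π = (P_{LinkUp} − 34)(343 − 5P_{LinkUp} + P_{NetOne}).
∂π/∂P_{LinkUp} = 513 − 10P_{LinkUp} + P_{NetOne} = 0 ⇒ P_{LinkUp} = 51.3 + 0.1P_{NetOne}.
The reaction-function slope is 0.1, so a 50-unit rise in P_{NetOne} moves P_{LinkUp} by 0.1 × 50 = 5. LinkUp's best response rises — the actions are strategic complements.

5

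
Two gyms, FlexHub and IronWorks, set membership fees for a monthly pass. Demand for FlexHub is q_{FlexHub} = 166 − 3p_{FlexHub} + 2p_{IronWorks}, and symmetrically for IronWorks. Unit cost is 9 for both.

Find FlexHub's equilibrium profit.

4621.6875

FlexHub's profit: π = (p_{FlexHub} − 9)(166 − 3p_{FlexHub} + 2p_{IronWorks}).
∂π/∂p_{FlexHub} = 193 − 6p_{FlexHub} + 2p_{IronWorks} = 0 ⇒ p_{FlexHub} = 193/6 + (1/3)p_{IronWorks}.
The game is symmetric, so in equilibrium p_{IronWorks} = p_{FlexHub}: the reaction function gives (2/3)p_{FlexHub} = 193/6, hence p_{FlexHub} = 48.25.
q_{FlexHub} = 166 − 3·48.25 + 2·48.25 = 117.75.
Profit = (48.25 − 9)·117.75 = 4621.6875.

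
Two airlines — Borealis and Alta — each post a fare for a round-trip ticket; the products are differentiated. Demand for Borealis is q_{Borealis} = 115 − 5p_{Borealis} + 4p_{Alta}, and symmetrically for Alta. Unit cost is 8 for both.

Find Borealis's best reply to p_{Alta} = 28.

Borealis's profit: π = (p_{Borealis} − 8)(115 − 5p_{Borealis} + 4p_{Alta}).
∂π/∂p_{Borealis} = 155 − 10p_{Borealis} + 4p_{Alta} = 0 ⇒ p_{Borealis} = 15.5 + 0.4p_{Alta}.
At p_{Alta} = 28: p_{Borealis} = 15.5 + 0.4·28 = 26.7.

26.7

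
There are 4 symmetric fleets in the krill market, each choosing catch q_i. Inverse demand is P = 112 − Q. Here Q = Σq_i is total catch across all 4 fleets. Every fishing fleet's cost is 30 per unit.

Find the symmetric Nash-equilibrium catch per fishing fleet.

A representative fishing fleet's profit is π_i = q_i(112 − Q) − 30q_i, with Q = q_i + Σ_{j≠i} q_j.
First-order condition: 82 − 2q_i − Σ_{j≠i} q_j = 0.
With identical fishing fleets, set every q_j = q: then 82 − 2q − 3q = 0, i.e. q = 82/5 = 16.4.

16.4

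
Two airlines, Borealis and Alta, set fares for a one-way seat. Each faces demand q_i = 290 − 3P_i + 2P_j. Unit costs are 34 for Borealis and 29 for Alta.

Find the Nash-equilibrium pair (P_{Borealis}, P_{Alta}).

97.0625, 95.1875

Borealis's profit: π = (P_{Borealis} − 34)(290 − 3P_{Borealis} + 2P_{Alta}).
∂π/∂P_{Borealis} = 392 − 6P_{Borealis} + 2P_{Alta} = 0 ⇒ P_{Borealis} = 196/3 + (1/3)P_{Alta}.
Similarly P_{Alta} = 377/6 + (1/3)P_{Borealis}.
Plugging P_{Alta} into Borealis's best response: P_{Borealis} = 196/3 + (1/3)(377/6 + (1/3)P_{Borealis}) ⇒ (8/9)P_{Borealis} = 1553/18, so P_{Borealis} = 97.0625.
Then P_{Alta} = 377/6 + (1/3)·97.0625 = 95.1875.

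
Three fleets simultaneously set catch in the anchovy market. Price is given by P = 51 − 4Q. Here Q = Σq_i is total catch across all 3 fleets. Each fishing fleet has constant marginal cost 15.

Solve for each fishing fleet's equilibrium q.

2.25

A representative fishing fleet's profit is π_i = q_i(51 − 4Q) − 15q_i, with Q = q_i + Σ_{j≠i} q_j.
First-order condition: 36 − 8q_i − 4Σ_{j≠i} q_j = 0.
With identical fishing fleets, set every q_j = q: then 36 − 8q − 8q = 0, i.e. q = 36/16 = 2.25.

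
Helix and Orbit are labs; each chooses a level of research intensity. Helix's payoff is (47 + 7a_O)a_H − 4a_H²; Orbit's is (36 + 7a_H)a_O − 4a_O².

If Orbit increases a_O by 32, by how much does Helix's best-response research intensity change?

28

Expanding Helix's payoff: 47a_H + 7a_Oa_H − 4a_H².
∂π/∂a_H = 47 + 7a_O − 8a_H = 0, so a_H = 5.875 + 0.875a_O.
The reaction-function slope is 0.875, so a 32-unit rise in a_O moves a_H by 0.875 × 32 = 28. Helix's best response rises — the actions are strategic complements.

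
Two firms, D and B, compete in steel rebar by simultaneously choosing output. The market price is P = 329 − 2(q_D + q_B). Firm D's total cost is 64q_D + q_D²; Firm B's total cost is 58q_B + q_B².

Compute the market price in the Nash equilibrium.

195

Firm D's profit: π = q_D(329 − 2(q_D + q_B)) − 64q_D − q_D².
∂π/∂q_D = 265 − 6q_D − 2q_B = 0, so q_D = 265/6 − (1/3)q_B.
By the same steps for B: q_B = 271/6 − (1/3)q_D.
Substituting the second reaction function into the first: q_D = 265/6 − (1/3)(271/6 − (1/3)q_D), which gives (8/9)q_D = 262/9 ⇒ q_D = 32.75.
Then q_B = 271/6 − (1/3)·32.75 = 34.25.
Equilibrium price: P = 329 − 2·67 = 195.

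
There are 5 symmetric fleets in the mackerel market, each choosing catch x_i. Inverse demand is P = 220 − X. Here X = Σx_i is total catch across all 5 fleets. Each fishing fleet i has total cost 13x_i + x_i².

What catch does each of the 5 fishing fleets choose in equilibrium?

25.875

A representative fishing fleet's profit is π_i = x_i(220 − X) − 13x_i − x_i², with X = x_i + Σ_{j≠i} x_j.
First-order condition: 207 − 4x_i − Σ_{j≠i} x_j = 0.
Imposing symmetry (x_j = x for all j) turns Σ_{j≠i} x_j into 4x, so 207 = 8x and x = 25.875.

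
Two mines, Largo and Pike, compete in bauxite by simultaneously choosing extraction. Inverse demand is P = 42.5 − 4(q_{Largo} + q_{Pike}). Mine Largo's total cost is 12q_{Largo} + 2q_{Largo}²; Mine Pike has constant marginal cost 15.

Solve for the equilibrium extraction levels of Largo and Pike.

1.675, 2.6

Mine Largo's profit: π = q_{Largo}(42.5 − 4(q_{Largo} + q_{Pike})) − 12q_{Largo} − 2q_{Largo}².
∂π/∂q_{Largo} = 30.5 − 12q_{Largo} − 4q_{Pike} = 0, so q_{Largo} = 61/24 − (1/3)q_{Pike}.
For Pike: ∂π/∂q_{Pike} = 27.5 − 8q_{Pike} − 4q_{Largo} = 0 ⇒ q_{Pike} = 3.4375 − 0.5q_{Largo}.
Solving the two reaction functions simultaneously: (1 − (−1/3)(−0.5))q_{Largo} = 61/24 − (1/3)·3.4375, so (5/6)q_{Largo} = 67/48 and q_{Largo} = 1.675.
Then q_{Pike} = 3.4375 − 0.5·1.675 = 2.6.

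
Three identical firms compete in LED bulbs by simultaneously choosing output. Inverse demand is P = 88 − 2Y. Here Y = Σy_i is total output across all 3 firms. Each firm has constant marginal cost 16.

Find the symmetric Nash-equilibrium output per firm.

9

A representative firm's profit is π_i = y_i(88 − 2Y) − 16y_i, with Y = y_i + Σ_{j≠i} y_j.
First-order condition: 72 − 4y_i − 2Σ_{j≠i} y_j = 0.
In a symmetric equilibrium every firm chooses the same y, so Σ_{j≠i} y_j = 2y. The condition becomes 72 − 8y = 0, giving y = 72/8 = 9.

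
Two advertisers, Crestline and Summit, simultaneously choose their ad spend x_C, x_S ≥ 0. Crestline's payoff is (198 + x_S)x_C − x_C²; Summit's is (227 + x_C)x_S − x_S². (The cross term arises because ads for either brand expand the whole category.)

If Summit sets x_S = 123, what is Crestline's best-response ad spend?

160.5

Expanding Crestline's payoff: 198x_C + x_Sx_C − x_C².
∂π/∂x_C = 198 + x_S − 2x_C = 0, so x_C = 99 + 0.5x_S.
At x_S = 123: x_C = 99 + 0.5·123 = 160.5.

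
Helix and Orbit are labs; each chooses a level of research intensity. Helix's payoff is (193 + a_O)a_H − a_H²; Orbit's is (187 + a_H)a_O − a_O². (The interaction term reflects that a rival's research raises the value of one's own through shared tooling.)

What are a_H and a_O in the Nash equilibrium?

191, 189

Expanding Helix's payoff: 193a_H + a_Oa_H − a_H².
∂π/∂a_H = 193 + a_O − 2a_H = 0, so a_H = 96.5 + 0.5a_O.
Likewise for Orbit: a_O = 93.5 + 0.5a_H.
Plugging a_O into Helix's best response: a_H = 96.5 + 0.5(93.5 + 0.5a_H) ⇒ 0.75a_H = 143.25, so a_H = 191.
Then a_O = 93.5 + 0.5·191 = 189.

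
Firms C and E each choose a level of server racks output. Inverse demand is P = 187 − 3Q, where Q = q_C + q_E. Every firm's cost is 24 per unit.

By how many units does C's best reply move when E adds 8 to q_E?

Firm C's profit: π = q_C(187 − 3(q_C + q_E)) − 24q_C.
∂π/∂q_C = 163 − 6q_C − 3q_E = 0, so q_C = 163/6 − 0.5q_E.
The reaction-function slope is −0.5, so an 8-unit rise in q_E moves q_C by −0.5 × 8 = −4. C's best response falls — the actions are strategic substitutes.

-4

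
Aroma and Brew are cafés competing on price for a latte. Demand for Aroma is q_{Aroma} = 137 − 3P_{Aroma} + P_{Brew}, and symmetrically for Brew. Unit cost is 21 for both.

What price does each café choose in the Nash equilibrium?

Aroma's profit: π = (P_{Aroma} − 21)(137 − 3P_{Aroma} + P_{Brew}).
∂π/∂P_{Aroma} = 200 − 6P_{Aroma} + P_{Brew} = 0 ⇒ P_{Aroma} = 100/3 + (1/6)P_{Brew}.
Setting P_{Aroma} = P_{Brew} in the reaction function: P_{Aroma} = 100/3 + (1/6)P_{Aroma}, so P_{Aroma} = (100/3) / (5/6) = 40.

40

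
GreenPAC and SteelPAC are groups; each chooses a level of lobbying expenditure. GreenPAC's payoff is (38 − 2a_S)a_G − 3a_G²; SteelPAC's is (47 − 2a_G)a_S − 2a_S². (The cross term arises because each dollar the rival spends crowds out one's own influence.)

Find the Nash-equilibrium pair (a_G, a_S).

2.9, 10.3

Expanding GreenPAC's payoff: 38a_G − 2a_Sa_G − 3a_G².
∂π/∂a_G = 38 − 2a_S − 6a_G = 0, so a_G = 19/3 − (1/3)a_S.
Likewise for SteelPAC: a_S = 11.75 − 0.5a_G.
Plugging a_S into GreenPAC's best response: a_G = 19/3 − (1/3)(11.75 − 0.5a_G) ⇒ (5/6)a_G = 29/12, so a_G = 2.9.
Then a_S = 11.75 − 0.5·2.9 = 10.3.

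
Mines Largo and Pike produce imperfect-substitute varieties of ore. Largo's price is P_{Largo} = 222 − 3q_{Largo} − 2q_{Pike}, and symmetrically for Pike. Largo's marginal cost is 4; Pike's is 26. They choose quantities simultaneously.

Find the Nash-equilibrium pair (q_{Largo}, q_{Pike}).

28.625, 23.125

Mine Largo's profit: π = q_{Largo}(222 − 3q_{Largo} − 2q_{Pike}) − 4q_{Largo}.
∂π/∂q_{Largo} = 218 − 6q_{Largo} − 2q_{Pike} = 0 ⇒ q_{Largo} = 109/3 − (1/3)q_{Pike}.
Similarly q_{Pike} = 98/3 − (1/3)q_{Largo}.
Substituting the second reaction function into the first: q_{Largo} = 109/3 − (1/3)(98/3 − (1/3)q_{Largo}), which gives (8/9)q_{Largo} = 229/9 ⇒ q_{Largo} = 28.625.
Then q_{Pike} = 98/3 − (1/3)·28.625 = 23.125.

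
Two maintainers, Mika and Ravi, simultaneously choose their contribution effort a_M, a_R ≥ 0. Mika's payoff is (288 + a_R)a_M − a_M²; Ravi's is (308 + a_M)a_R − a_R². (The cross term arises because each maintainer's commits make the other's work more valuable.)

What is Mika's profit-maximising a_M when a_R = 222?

Expanding Mika's payoff: 288a_M + a_Ra_M − a_M².
∂π/∂a_M = 288 + a_R − 2a_M = 0, so a_M = 144 + 0.5a_R.
At a_R = 222: a_M = 144 + 0.5·222 = 255.

255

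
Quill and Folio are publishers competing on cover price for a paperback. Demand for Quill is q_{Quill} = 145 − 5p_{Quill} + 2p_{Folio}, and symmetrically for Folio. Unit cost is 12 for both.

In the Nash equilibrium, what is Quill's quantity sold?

Quill's profit: π = (p_{Quill} − 12)(145 − 5p_{Quill} + 2p_{Folio}).
∂π/∂p_{Quill} = 205 − 10p_{Quill} + 2p_{Folio} = 0 ⇒ p_{Quill} = 20.5 + 0.2p_{Folio}.
The game is symmetric, so in equilibrium p_{Folio} = p_{Quill}: the reaction function gives 0.8p_{Quill} = 20.5, hence p_{Quill} = 25.625.
q_{Quill} = 145 − 5·25.625 + 2·25.625 = 68.125.

68.125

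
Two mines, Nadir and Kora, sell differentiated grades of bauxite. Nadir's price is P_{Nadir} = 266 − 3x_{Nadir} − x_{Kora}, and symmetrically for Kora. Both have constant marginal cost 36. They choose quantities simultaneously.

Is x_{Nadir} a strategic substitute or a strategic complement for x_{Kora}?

strategic substitutes

Mine Nadir's profit: π = x_{Nadir}(266 − 3x_{Nadir} − x_{Kora}) − 36x_{Nadir}.
∂π/∂x_{Nadir} = 230 − 6x_{Nadir} − x_{Kora} = 0 ⇒ x_{Nadir} = 115/3 − (1/6)x_{Kora}.
The best-response slope dx_{Nadir}/dx_{Kora} = −1/6 < 0: the reaction function is downward-sloping, so the choices are strategic substitutes.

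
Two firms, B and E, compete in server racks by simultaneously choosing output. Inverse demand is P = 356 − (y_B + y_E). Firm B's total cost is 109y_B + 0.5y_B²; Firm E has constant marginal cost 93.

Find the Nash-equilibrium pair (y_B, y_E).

Firm B's profit: π = y_B(356 − (y_B + y_E)) − 109y_B − 0.5y_B².
∂π/∂y_B = 247 − 3y_B − y_E = 0, so y_B = 247/3 − (1/3)y_E.
For E: ∂π/∂y_E = 263 − 2y_E − y_B = 0 ⇒ y_E = 131.5 − 0.5y_B.
Solving the two reaction functions simultaneously: (1 − (−1/3)(−0.5))y_B = 247/3 − (1/3)·131.5, so (5/6)y_B = 38.5 and y_B = 46.2.
Then y_E = 131.5 − 0.5·46.2 = 108.4.

46.2, 108.4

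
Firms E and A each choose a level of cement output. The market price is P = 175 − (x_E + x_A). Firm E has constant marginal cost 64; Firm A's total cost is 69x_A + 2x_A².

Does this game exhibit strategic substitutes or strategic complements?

strategic substitutes

Firm E's profit: π = x_E(175 − (x_E + x_A)) − 64x_E.
∂π/∂x_E = 111 − 2x_E − x_A = 0, so x_E = 55.5 − 0.5x_A.
The best-response slope dx_E/dx_A = −0.5 < 0: the reaction function is downward-sloping, so the choices are strategic substitutes.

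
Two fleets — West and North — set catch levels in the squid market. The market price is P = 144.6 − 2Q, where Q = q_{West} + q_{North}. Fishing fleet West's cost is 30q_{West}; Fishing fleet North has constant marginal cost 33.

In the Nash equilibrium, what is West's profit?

768.32

Fishing fleet West's profit: π = q_{West}(144.6 − 2(q_{West} + q_{North})) − 30q_{West}.
∂π/∂q_{West} = 114.6 − 4q_{West} − 2q_{North} = 0, so q_{West} = 28.65 − 0.5q_{North}.
By the same steps for North: q_{North} = 27.9 − 0.5q_{West}.
Plugging q_{North} into West's best response: q_{West} = 28.65 − 0.5(27.9 − 0.5q_{West}) ⇒ 0.75q_{West} = 14.7, so q_{West} = 19.6.
Then q_{North} = 27.9 − 0.5·19.6 = 18.1.
Price P = 144.6 − 2·37.7 = 69.2.
West's profit: (69.2 − 30)·19.6 = 768.32.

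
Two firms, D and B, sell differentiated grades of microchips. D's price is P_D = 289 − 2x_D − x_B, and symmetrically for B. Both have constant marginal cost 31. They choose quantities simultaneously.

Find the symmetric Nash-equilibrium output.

Firm D's profit: π = x_D(289 − 2x_D − x_B) − 31x_D.
∂π/∂x_D = 258 − 4x_D − x_B = 0 ⇒ x_D = 64.5 − 0.25x_B.
By symmetry x_B = x_D; substituting into the reaction function, 1.25x_D = 64.5 and x_D = 51.6.

51.6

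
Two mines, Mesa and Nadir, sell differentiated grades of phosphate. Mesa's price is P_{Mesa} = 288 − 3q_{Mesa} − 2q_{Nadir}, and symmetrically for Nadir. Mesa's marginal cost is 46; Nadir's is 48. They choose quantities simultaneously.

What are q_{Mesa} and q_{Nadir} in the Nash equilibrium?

Mine Mesa's profit: π = q_{Mesa}(288 − 3q_{Mesa} − 2q_{Nadir}) − 46q_{Mesa}.
∂π/∂q_{Mesa} = 242 − 6q_{Mesa} − 2q_{Nadir} = 0 ⇒ q_{Mesa} = 121/3 − (1/3)q_{Nadir}.
Similarly q_{Nadir} = 40 − (1/3)q_{Mesa}.
Plugging q_{Nadir} into Mesa's best response: q_{Mesa} = 121/3 − (1/3)(40 − (1/3)q_{Mesa}) ⇒ (8/9)q_{Mesa} = 27, so q_{Mesa} = 30.375.
Then q_{Nadir} = 40 − (1/3)·30.375 = 29.875.

30.375, 29.875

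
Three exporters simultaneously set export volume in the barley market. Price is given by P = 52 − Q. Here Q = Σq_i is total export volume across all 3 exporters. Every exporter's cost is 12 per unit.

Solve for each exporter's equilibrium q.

A representative exporter's profit is π_i = q_i(52 − Q) − 12q_i, with Q = q_i + Σ_{j≠i} q_j.
First-order condition: 40 − 2q_i − Σ_{j≠i} q_j = 0.
Imposing symmetry (q_j = q for all j) turns Σ_{j≠i} q_j into 2q, so 40 = 4q and q = 10.

10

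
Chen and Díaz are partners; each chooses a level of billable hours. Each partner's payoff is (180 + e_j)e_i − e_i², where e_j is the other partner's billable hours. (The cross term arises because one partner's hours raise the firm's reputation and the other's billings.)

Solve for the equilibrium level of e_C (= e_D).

Chen's payoff is (180 + e_D)e_C − e_C².
∂π/∂e_C = 180 + e_D − 2e_C = 0, so e_C = 90 + 0.5e_D.
The game is symmetric, so in equilibrium e_D = e_C: the reaction function gives 0.5e_C = 90, hence e_C = 180.

180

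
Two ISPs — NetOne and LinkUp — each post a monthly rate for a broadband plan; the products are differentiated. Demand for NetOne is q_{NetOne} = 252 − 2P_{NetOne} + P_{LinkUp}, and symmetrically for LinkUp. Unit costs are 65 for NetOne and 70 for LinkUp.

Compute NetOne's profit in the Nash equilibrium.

7938

NetOne's profit: π = (P_{NetOne} − 65)(252 − 2P_{NetOne} + P_{LinkUp}).
∂π/∂P_{NetOne} = 382 − 4P_{NetOne} + P_{LinkUp} = 0 ⇒ P_{NetOne} = 95.5 + 0.25P_{LinkUp}.
Similarly P_{LinkUp} = 98 + 0.25P_{NetOne}.
Solving the two reaction functions simultaneously: (1 − (0.25)(0.25))P_{NetOne} = 95.5 + 0.25·98, so 0.9375P_{NetOne} = 120 and P_{NetOne} = 128.
Then P_{LinkUp} = 98 + 0.25·128 = 130.
q_{NetOne} = 252 − 2·128 + 130 = 126.
Profit = (128 − 65)·126 = 7938.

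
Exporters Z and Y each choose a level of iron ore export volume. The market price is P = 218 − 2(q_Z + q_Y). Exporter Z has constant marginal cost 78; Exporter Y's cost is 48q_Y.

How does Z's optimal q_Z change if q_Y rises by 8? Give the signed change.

-4

Exporter Z's profit: π = q_Z(218 − 2(q_Z + q_Y)) − 78q_Z.
∂π/∂q_Z = 140 − 4q_Z − 2q_Y = 0, so q_Z = 35 − 0.5q_Y.
The reaction-function slope is −0.5, so an 8-unit rise in q_Y moves q_Z by −0.5 × 8 = −4. Z's best response falls — the actions are strategic substitutes.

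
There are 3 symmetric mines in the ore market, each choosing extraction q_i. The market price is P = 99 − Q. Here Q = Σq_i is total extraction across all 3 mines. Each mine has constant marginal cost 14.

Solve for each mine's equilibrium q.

21.25

A representative mine's profit is π_i = q_i(99 − Q) − 14q_i, with Q = q_i + Σ_{j≠i} q_j.
First-order condition: 85 − 2q_i − Σ_{j≠i} q_j = 0.
Imposing symmetry (q_j = q for all j) turns Σ_{j≠i} q_j into 2q, so 85 = 4q and q = 21.25.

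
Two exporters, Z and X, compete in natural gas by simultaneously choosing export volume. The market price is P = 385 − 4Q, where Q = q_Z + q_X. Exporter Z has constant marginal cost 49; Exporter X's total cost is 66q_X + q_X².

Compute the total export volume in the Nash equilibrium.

Exporter Z's profit: π = q_Z(385 − 4(q_Z + q_X)) − 49q_Z.
∂π/∂q_Z = 336 − 8q_Z − 4q_X = 0, so q_Z = 42 − 0.5q_X.
For X: ∂π/∂q_X = 319 − 10q_X − 4q_Z = 0 ⇒ q_X = 31.9 − 0.4q_Z.
Substituting the second reaction function into the first: q_Z = 42 − 0.5(31.9 − 0.4q_Z), which gives 0.8q_Z = 26.05 ⇒ q_Z = 32.5625.
Then q_X = 31.9 − 0.4·32.5625 = 18.875.
Total export volume: 32.5625 + 18.875 = 51.4375.

51.4375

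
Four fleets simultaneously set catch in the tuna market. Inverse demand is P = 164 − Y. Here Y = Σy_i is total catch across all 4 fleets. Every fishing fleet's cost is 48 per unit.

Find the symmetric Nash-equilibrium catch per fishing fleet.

A representative fishing fleet's profit is π_i = y_i(164 − Y) − 48y_i, with Y = y_i + Σ_{j≠i} y_j.
First-order condition: 116 − 2y_i − Σ_{j≠i} y_j = 0.
In a symmetric equilibrium every fishing fleet chooses the same y, so Σ_{j≠i} y_j = 3y. The condition becomes 116 − 5y = 0, giving y = 116/5 = 23.2.

23.2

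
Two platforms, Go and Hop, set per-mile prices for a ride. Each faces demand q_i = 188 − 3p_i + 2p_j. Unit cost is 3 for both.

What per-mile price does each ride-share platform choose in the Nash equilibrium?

49.25

Go's profit: π = (p_{Go} − 3)(188 − 3p_{Go} + 2p_{Hop}).
∂π/∂p_{Go} = 197 − 6p_{Go} + 2p_{Hop} = 0 ⇒ p_{Go} = 197/6 + (1/3)p_{Hop}.
Setting p_{Go} = p_{Hop} in the reaction function: p_{Go} = 197/6 + (1/3)p_{Go}, so p_{Go} = (197/6) / (2/3) = 49.25.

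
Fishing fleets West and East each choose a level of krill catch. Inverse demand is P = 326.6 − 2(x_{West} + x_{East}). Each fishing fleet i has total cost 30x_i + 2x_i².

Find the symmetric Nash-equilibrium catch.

29.66

Fishing fleet West's profit: π = x_{West}(326.6 − 2(x_{West} + x_{East})) − 30x_{West} − 2x_{West}².
∂π/∂x_{West} = 296.6 − 8x_{West} − 2x_{East} = 0, so x_{West} = 37.075 − 0.25x_{East}.
Setting x_{West} = x_{East} in the reaction function: x_{West} = 37.075 − 0.25x_{West}, so x_{West} = 37.075 / 1.25 = 29.66.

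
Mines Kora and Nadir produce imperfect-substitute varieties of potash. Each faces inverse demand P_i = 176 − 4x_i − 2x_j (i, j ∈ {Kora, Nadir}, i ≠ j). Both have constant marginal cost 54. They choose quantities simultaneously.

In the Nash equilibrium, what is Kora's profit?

595.36

Mine Kora's profit: π = x_{Kora}(176 − 4x_{Kora} − 2x_{Nadir}) − 54x_{Kora}.
∂π/∂x_{Kora} = 122 − 8x_{Kora} − 2x_{Nadir} = 0 ⇒ x_{Kora} = 15.25 − 0.25x_{Nadir}.
The game is symmetric, so in equilibrium x_{Nadir} = x_{Kora}: the reaction function gives 1.25x_{Kora} = 15.25, hence x_{Kora} = 12.2.
P_{Kora} = 176 − 4·12.2 − 2·12.2 = 102.8.
Profit = (102.8 − 54)·12.2 = 595.36.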